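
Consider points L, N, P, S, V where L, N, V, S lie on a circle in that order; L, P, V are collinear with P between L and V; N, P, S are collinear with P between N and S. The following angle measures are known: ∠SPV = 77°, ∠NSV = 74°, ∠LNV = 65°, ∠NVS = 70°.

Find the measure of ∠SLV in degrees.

1. ∠LVS = 29°  [△VPS]
2. ∠LSV = 115°  [cyclic LNVS, opposite ∠N+∠S]
3. ∠SLV = 36°  [△LVS]

∠SLV = 36°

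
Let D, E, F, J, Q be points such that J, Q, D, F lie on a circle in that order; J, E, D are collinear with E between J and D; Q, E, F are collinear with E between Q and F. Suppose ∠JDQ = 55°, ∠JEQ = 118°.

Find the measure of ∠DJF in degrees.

1. ∠JFQ = 55°  [same arc JQ]
2. ∠DEF = 118°  [vertical angles at E]
3. ∠FEJ = 62°  [linear pair at E on JD]
4. ∠DJF = 63°  [△JEF]

∠DJF = 63°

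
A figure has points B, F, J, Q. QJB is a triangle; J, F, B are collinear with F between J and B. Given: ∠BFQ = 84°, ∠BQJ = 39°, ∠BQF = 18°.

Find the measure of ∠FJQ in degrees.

1. ∠FBQ = 78°  [△QFB]
2. ∠JBQ = 78°  [F on ray BJ]
3. ∠BJQ = 63°  [△QJB]
4. ∠FJQ = 63°  [F on ray JB]

∠FJQ = 63°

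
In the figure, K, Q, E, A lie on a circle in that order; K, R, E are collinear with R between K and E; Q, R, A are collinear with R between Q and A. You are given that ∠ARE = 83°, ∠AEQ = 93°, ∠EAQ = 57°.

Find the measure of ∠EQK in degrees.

1. ∠KRQ = 83°  [vertical angles at R]
2. ∠AQE = 30°  [△QEA]
3. ∠EKQ = 57°  [same arc QE]
4. ∠ERQ = 97°  [linear pair at R on KE]
5. ∠KEQ = 53°  [△QRE]
6. ∠EQK = 70°  [△KQE]

∠EQK = 70°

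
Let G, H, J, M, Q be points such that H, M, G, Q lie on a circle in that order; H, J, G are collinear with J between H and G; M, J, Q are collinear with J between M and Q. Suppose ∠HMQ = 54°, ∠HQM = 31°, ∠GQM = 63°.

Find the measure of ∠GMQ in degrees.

1. ∠MHQ = 95°  [△HMQ]
2. ∠MGQ = 85°  [cyclic HMGQ, opposite ∠H+∠G]
3. ∠GMQ = 32°  [△MGQ]

∠GMQ = 32°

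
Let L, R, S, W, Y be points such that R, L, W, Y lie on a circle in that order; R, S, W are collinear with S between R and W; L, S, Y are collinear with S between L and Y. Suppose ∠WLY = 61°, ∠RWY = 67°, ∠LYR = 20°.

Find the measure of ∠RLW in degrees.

1. ∠WRY = 61°  [same arc WY]
2. ∠RYW = 52°  [△RWY]
3. ∠RLW = 128°  [cyclic RLWY, opposite ∠L+∠Y]

∠RLW = 128°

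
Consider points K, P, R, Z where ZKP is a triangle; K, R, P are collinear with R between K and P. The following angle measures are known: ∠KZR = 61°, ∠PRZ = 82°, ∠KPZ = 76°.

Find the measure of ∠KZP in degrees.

1. ∠KRZ = 98°  [linear pair at R on KP]
2. ∠RKZ = 21°  [△ZKR]
3. ∠PKZ = 21°  [R on ray KP]
4. ∠KZP = 83°  [△ZKP]

∠KZP = 83°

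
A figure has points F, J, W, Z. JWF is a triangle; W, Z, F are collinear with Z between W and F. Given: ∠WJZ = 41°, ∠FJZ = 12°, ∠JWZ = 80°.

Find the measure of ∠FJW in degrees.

∠FJW = 53°

1. ∠JZW = 59°  [△JWZ]
2. ∠FWJ = 80°  [Z on ray WF]
3. ∠FZJ = 121°  [linear pair at Z on WF]
4. ∠JFZ = 47°  [△JZF]
5. ∠JFW = 47°  [Z on ray FW]
6. ∠FJW = 53°  [△JWF]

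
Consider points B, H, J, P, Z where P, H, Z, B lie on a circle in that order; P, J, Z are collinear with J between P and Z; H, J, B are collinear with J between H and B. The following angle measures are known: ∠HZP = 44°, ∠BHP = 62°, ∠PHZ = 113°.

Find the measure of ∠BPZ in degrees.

∠BPZ = 51°

1. ∠BZP = 62°  [same arc PB]
2. ∠PBZ = 67°  [cyclic PHZB, opposite ∠H+∠B]
3. ∠BPZ = 51°  [△PZB]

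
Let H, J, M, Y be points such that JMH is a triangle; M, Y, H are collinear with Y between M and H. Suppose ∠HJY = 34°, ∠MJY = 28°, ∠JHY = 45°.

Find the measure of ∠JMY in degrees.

1. ∠HYJ = 101°  [△JYH]
2. ∠JYM = 79°  [linear pair at Y on MH]
3. ∠JMY = 73°  [△JMY]

∠JMY = 73°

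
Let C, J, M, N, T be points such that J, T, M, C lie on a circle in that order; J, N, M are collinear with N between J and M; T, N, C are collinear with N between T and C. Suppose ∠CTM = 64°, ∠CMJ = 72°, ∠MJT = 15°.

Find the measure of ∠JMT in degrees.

1. ∠CJM = 64°  [same arc MC]
2. ∠JCM = 44°  [△JMC]
3. ∠JTM = 136°  [cyclic JTMC, opposite ∠T+∠C]
4. ∠JMT = 29°  [△JTM]

∠JMT = 29°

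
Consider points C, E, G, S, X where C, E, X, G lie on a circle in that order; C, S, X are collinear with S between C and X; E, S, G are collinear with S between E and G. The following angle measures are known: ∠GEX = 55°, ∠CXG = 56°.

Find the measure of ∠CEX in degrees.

1. ∠GCX = 55°  [same arc XG]
2. ∠CGX = 69°  [△CXG]
3. ∠CEX = 111°  [cyclic CEXG, opposite ∠E+∠G]

∠CEX = 111°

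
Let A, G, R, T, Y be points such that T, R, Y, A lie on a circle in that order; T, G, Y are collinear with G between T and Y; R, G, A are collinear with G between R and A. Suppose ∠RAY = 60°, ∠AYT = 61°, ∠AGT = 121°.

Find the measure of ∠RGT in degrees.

1. ∠RTY = 60°  [same arc RY]
2. ∠ART = 61°  [same arc TA]
3. ∠RGT = 59°  [△TGR]

∠RGT = 59°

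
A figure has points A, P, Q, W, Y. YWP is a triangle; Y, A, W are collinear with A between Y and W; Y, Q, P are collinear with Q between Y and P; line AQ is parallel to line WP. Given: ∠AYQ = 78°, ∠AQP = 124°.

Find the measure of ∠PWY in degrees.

∠PWY = 46°

1. ∠AQY = 56°  [linear pair at Q on YP]
2. ∠QAY = 46°  [△YAQ]
3. ∠PWY = 46°  [AQ∥WP, corresponding at A]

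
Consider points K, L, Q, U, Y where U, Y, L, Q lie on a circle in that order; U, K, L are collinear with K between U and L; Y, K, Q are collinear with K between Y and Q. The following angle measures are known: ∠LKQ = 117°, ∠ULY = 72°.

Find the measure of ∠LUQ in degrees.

∠LUQ = 45°

1. ∠QKU = 63°  [linear pair at K on UL]
2. ∠UQY = 72°  [same arc UY]
3. ∠LUQ = 45°  [△UKQ]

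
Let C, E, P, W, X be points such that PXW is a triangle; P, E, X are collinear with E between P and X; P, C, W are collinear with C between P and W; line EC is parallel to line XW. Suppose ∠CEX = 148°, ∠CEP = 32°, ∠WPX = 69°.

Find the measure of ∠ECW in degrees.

1. ∠PXW = 32°  [EC∥XW, corresponding at E]
2. ∠PWX = 79°  [△PXW]
3. ∠ECP = 79°  [EC∥XW, corresponding at C]
4. ∠ECW = 101°  [linear pair at C on PW]

∠ECW = 101°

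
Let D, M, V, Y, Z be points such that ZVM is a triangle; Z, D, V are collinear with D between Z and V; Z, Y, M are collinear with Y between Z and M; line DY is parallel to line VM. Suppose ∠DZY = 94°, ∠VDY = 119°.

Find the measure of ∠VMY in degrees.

1. ∠YDZ = 61°  [linear pair at D on ZV]
2. ∠DYZ = 25°  [△ZDY]
3. ∠DYM = 155°  [linear pair at Y on ZM]
4. ∠VMY = 25°  [DY∥VM, co-interior at M–Y]

∠VMY = 25°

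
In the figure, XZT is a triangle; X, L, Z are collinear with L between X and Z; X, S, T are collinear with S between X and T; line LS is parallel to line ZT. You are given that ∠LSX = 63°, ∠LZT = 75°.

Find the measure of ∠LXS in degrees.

1. ∠XTZ = 63°  [LS∥ZT, corresponding at S]
2. ∠TZX = 75°  [L on ray ZX]
3. ∠TXZ = 42°  [△XZT]
4. ∠LXS = 42°  [L on XZ, S on XT]

∠LXS = 42°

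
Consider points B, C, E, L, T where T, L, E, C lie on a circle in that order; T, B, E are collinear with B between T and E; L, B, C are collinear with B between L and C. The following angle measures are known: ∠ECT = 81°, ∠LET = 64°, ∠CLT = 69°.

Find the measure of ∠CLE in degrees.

1. ∠ELT = 99°  [cyclic TLEC, opposite ∠L+∠C]
2. ∠LCT = 64°  [same arc TL]
3. ∠ETL = 17°  [△TLE]
4. ∠CTL = 47°  [△TLC]
5. ∠ECL = 17°  [same arc LE]
6. ∠CEL = 133°  [cyclic TLEC, opposite ∠T+∠E]
7. ∠CLE = 30°  [△LEC]

∠CLE = 30°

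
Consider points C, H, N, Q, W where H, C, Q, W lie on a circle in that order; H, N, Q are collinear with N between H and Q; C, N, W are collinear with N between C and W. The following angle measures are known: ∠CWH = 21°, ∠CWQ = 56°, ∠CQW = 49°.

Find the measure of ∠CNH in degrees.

∠CNH = 96°

1. ∠CQH = 21°  [same arc HC]
2. ∠QCW = 75°  [△CQW]
3. ∠CNQ = 84°  [△CNQ]
4. ∠CNH = 96°  [linear pair at N on HQ]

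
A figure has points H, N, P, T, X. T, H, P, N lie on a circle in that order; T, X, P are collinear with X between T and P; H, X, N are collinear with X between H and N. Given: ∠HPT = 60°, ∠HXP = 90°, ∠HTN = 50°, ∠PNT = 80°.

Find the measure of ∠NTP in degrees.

∠NTP = 30°

1. ∠HNT = 60°  [same arc TH]
2. ∠NXT = 90°  [vertical angles at X]
3. ∠NTP = 30°  [△TXN]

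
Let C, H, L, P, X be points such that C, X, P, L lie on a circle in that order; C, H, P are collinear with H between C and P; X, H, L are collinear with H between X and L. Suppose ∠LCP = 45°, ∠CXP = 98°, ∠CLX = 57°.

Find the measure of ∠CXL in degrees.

1. ∠CLP = 82°  [cyclic CXPL, opposite ∠X+∠L]
2. ∠CPL = 53°  [△CPL]
3. ∠CXL = 53°  [same arc CL]

∠CXL = 53°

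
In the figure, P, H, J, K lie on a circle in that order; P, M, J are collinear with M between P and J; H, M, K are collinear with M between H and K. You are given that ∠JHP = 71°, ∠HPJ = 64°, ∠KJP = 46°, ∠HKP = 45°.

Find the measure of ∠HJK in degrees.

∠HJK = 91°

1. ∠KHP = 46°  [same arc PK]
2. ∠HPK = 89°  [△PHK]
3. ∠HJK = 91°  [cyclic PHJK, opposite ∠P+∠J]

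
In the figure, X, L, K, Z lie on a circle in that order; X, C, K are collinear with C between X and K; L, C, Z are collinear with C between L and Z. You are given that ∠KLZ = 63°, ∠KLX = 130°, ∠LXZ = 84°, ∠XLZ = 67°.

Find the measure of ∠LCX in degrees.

∠LCX = 92°

1. ∠LKZ = 96°  [cyclic XLKZ, opposite ∠X+∠K]
2. ∠XKZ = 67°  [same arc XZ]
3. ∠KZL = 21°  [△LKZ]
4. ∠KCZ = 92°  [△KCZ]
5. ∠LCX = 92°  [vertical angles at C]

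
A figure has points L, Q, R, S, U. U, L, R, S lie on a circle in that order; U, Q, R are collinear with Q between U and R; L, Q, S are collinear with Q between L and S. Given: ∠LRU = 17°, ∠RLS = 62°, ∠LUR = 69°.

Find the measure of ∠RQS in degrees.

∠RQS = 79°

1. ∠RLU = 94°  [△ULR]
2. ∠RUS = 62°  [same arc RS]
3. ∠LSR = 69°  [same arc LR]
4. ∠RSU = 86°  [cyclic ULRS, opposite ∠L+∠S]
5. ∠SRU = 32°  [△URS]
6. ∠RQS = 79°  [△RQS]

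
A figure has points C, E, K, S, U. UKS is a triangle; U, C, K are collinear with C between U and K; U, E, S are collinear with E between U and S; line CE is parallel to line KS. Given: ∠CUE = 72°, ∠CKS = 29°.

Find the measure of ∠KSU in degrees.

∠KSU = 79°

1. ∠KUS = 72°  [C on UK, E on US]
2. ∠SKU = 29°  [C on ray KU]
3. ∠KSU = 79°  [△UKS]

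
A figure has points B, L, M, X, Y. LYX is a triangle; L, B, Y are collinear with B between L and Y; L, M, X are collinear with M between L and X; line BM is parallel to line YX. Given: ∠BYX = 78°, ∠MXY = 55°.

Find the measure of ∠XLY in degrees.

1. ∠LYX = 78°  [B on ray YL]
2. ∠LXY = 55°  [M on ray XL]
3. ∠XLY = 47°  [△LYX]

∠XLY = 47°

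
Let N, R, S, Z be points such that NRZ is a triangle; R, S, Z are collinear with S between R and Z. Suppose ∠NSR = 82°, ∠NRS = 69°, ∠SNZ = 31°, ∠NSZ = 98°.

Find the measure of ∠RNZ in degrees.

1. ∠NRZ = 69°  [S on ray RZ]
2. ∠NZS = 51°  [△NSZ]
3. ∠NZR = 51°  [S on ray ZR]
4. ∠RNZ = 60°  [△NRZ]

∠RNZ = 60°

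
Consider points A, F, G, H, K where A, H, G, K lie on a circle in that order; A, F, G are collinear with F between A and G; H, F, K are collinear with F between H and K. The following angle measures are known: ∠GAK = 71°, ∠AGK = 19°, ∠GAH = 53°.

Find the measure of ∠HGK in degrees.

∠HGK = 56°

1. ∠GHK = 71°  [same arc GK]
2. ∠GKH = 53°  [same arc HG]
3. ∠HGK = 56°  [△HGK]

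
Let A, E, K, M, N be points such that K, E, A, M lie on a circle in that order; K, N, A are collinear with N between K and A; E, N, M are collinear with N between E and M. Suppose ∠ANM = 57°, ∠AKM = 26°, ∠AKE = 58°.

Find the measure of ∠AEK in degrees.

∠AEK = 91°

1. ∠ENK = 57°  [vertical angles at N]
2. ∠AEM = 26°  [same arc AM]
3. ∠ANE = 123°  [linear pair at N on KA]
4. ∠EAK = 31°  [△ENA]
5. ∠AEK = 91°  [△KEA]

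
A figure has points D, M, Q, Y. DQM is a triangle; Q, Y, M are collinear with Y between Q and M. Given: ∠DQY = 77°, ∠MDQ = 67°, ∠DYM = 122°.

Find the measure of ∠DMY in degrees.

1. ∠DQM = 77°  [Y on ray QM]
2. ∠DMQ = 36°  [△DQM]
3. ∠DMY = 36°  [Y on ray MQ]

∠DMY = 36°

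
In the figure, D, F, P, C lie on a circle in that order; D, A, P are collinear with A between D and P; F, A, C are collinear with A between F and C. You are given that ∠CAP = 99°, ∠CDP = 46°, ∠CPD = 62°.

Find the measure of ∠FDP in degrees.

∠FDP = 19°

1. ∠DAF = 99°  [vertical angles at A]
2. ∠CFD = 62°  [same arc DC]
3. ∠FDP = 19°  [△DAF]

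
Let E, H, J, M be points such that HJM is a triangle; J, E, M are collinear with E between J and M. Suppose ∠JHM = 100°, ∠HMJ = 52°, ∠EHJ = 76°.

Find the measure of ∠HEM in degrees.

∠HEM = 104°

1. ∠HJM = 28°  [△HJM]
2. ∠EJH = 28°  [E on ray JM]
3. ∠HEJ = 76°  [△HJE]
4. ∠HEM = 104°  [linear pair at E on JM]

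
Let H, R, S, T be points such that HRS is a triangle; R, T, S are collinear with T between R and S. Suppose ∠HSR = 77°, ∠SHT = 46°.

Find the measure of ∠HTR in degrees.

1. ∠HST = 77°  [T on ray SR]
2. ∠HTS = 57°  [△HTS]
3. ∠HTR = 123°  [linear pair at T on RS]

∠HTR = 123°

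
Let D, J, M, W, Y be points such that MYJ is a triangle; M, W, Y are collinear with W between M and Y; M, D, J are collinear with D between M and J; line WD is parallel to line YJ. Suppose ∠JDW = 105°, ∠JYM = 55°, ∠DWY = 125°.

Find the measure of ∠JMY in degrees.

1. ∠MDW = 75°  [linear pair at D on MJ]
2. ∠DWM = 55°  [WD∥YJ, corresponding at W]
3. ∠DMW = 50°  [△MWD]
4. ∠JMY = 50°  [W on MY, D on MJ]

∠JMY = 50°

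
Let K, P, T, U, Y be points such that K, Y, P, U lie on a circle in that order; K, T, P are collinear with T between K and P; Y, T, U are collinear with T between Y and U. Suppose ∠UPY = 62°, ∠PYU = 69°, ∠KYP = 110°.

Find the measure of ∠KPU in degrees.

∠KPU = 41°

1. ∠PKU = 69°  [same arc PU]
2. ∠KUP = 70°  [cyclic KYPU, opposite ∠Y+∠U]
3. ∠KPU = 41°  [△KPU]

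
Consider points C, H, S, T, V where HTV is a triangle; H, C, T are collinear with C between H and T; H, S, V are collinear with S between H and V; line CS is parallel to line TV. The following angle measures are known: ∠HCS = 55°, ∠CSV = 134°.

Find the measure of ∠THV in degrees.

1. ∠CSH = 46°  [linear pair at S on HV]
2. ∠CHS = 79°  [△HCS]
3. ∠THV = 79°  [C on HT, S on HV]

∠THV = 79°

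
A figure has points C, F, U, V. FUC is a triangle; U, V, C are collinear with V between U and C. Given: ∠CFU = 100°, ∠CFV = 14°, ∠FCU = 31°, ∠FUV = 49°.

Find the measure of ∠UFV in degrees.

1. ∠FCV = 31°  [V on ray CU]
2. ∠CVF = 135°  [△FVC]
3. ∠FVU = 45°  [linear pair at V on UC]
4. ∠UFV = 86°  [△FUV]

∠UFV = 86°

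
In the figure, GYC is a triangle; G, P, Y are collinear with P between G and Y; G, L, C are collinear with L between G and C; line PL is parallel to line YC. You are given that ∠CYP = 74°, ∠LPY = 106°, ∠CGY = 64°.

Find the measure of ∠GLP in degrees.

∠GLP = 42°

1. ∠GPL = 74°  [linear pair at P on GY]
2. ∠LGP = 64°  [P on GY, L on GC]
3. ∠GLP = 42°  [△GPL]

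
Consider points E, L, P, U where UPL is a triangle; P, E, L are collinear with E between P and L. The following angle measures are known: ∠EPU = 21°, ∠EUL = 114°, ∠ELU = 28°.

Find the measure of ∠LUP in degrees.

∠LUP = 131°

1. ∠LPU = 21°  [E on ray PL]
2. ∠PLU = 28°  [E on ray LP]
3. ∠LUP = 131°  [△UPL]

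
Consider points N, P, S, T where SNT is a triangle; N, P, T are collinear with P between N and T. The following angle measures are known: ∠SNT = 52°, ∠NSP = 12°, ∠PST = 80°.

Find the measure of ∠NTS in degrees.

1. ∠PNS = 52°  [P on ray NT]
2. ∠NPS = 116°  [△SNP]
3. ∠SPT = 64°  [linear pair at P on NT]
4. ∠PTS = 36°  [△SPT]
5. ∠NTS = 36°  [P on ray TN]

∠NTS = 36°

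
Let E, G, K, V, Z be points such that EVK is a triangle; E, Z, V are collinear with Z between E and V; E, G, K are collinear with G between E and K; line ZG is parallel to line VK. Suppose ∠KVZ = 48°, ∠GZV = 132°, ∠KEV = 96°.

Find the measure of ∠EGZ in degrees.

∠EGZ = 36°

1. ∠EZG = 48°  [linear pair at Z on EV]
2. ∠GEZ = 96°  [Z on EV, G on EK]
3. ∠EGZ = 36°  [△EZG]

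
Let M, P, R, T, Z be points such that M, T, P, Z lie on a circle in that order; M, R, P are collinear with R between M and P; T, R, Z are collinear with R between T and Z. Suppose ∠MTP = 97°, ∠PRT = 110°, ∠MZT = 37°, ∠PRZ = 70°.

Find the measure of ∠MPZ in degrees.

1. ∠MZP = 83°  [cyclic MTPZ, opposite ∠T+∠Z]
2. ∠MRZ = 110°  [vertical angles at R]
3. ∠PMZ = 33°  [△MRZ]
4. ∠MPZ = 64°  [△MPZ]

∠MPZ = 64°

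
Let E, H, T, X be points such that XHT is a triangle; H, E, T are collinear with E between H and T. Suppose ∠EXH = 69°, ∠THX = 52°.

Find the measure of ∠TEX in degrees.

1. ∠EHX = 52°  [E on ray HT]
2. ∠HEX = 59°  [△XHE]
3. ∠TEX = 121°  [linear pair at E on HT]

∠TEX = 121°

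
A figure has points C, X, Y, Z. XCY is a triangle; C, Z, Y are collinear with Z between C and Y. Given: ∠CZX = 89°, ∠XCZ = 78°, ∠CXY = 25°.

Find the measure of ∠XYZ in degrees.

∠XYZ = 77°

1. ∠XCY = 78°  [Z on ray CY]
2. ∠CYX = 77°  [△XCY]
3. ∠XYZ = 77°  [Z on ray YC]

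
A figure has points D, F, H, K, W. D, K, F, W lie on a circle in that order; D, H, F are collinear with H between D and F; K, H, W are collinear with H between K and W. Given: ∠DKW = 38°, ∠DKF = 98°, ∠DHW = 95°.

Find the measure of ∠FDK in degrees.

1. ∠DFW = 38°  [same arc DW]
2. ∠FHW = 85°  [linear pair at H on DF]
3. ∠FWK = 57°  [△FHW]
4. ∠FDK = 57°  [same arc KF]

∠FDK = 57°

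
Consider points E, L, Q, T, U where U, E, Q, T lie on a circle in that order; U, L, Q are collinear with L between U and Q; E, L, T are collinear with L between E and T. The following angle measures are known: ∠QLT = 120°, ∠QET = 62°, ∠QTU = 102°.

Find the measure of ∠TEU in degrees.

1. ∠QUT = 62°  [same arc QT]
2. ∠TQU = 16°  [△UQT]
3. ∠TEU = 16°  [same arc UT]

∠TEU = 16°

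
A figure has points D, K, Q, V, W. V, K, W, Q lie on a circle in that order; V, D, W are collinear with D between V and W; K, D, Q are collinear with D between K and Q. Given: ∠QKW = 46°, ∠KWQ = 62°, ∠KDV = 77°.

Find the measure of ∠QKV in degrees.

1. ∠KQW = 72°  [△KWQ]
2. ∠KVW = 72°  [same arc KW]
3. ∠QKV = 31°  [△VDK]

∠QKV = 31°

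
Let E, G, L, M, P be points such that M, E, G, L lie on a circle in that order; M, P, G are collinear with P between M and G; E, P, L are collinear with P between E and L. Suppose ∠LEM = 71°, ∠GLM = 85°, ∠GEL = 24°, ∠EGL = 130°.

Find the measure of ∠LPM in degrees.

1. ∠LGM = 71°  [same arc ML]
2. ∠ELG = 26°  [△EGL]
3. ∠GPL = 83°  [△GPL]
4. ∠LPM = 97°  [linear pair at P on MG]

∠LPM = 97°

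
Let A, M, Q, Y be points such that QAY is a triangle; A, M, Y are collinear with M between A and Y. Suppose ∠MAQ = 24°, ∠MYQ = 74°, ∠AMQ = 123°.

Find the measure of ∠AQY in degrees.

1. ∠QAY = 24°  [M on ray AY]
2. ∠AYQ = 74°  [M on ray YA]
3. ∠AQY = 82°  [△QAY]

∠AQY = 82°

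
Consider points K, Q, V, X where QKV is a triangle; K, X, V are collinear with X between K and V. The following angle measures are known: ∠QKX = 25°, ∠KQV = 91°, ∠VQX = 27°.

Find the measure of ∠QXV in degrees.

∠QXV = 89°

1. ∠QKV = 25°  [X on ray KV]
2. ∠KVQ = 64°  [△QKV]
3. ∠QVX = 64°  [X on ray VK]
4. ∠QXV = 89°  [△QXV]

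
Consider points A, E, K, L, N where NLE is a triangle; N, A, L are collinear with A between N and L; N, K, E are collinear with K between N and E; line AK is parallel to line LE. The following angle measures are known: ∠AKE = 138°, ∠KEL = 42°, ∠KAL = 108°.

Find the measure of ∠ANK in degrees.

1. ∠AKN = 42°  [linear pair at K on NE]
2. ∠KAN = 72°  [linear pair at A on NL]
3. ∠ANK = 66°  [△NAK]

∠ANK = 66°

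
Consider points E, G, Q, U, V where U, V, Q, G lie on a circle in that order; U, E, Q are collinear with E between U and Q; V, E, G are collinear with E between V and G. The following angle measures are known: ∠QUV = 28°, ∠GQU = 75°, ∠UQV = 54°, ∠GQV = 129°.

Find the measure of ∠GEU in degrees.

∠GEU = 103°

1. ∠QGV = 28°  [same arc VQ]
2. ∠GEQ = 77°  [△QEG]
3. ∠GEU = 103°  [linear pair at E on UQ]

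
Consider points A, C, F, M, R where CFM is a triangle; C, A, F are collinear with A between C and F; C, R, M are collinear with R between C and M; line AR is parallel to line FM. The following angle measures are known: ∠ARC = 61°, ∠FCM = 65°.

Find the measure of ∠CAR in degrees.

1. ∠CMF = 61°  [AR∥FM, corresponding at R]
2. ∠CFM = 54°  [△CFM]
3. ∠CAR = 54°  [AR∥FM, corresponding at A]

∠CAR = 54°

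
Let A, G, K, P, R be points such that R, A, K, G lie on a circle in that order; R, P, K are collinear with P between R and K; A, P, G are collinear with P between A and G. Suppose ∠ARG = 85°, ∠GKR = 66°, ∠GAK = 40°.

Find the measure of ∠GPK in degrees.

∠GPK = 69°

1. ∠AKG = 95°  [cyclic RAKG, opposite ∠R+∠K]
2. ∠AGK = 45°  [△AKG]
3. ∠GPK = 69°  [△KPG]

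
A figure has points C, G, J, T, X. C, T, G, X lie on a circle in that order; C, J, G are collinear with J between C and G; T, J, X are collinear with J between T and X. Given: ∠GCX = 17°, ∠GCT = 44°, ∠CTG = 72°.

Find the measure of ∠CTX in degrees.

1. ∠GTX = 17°  [same arc GX]
2. ∠GXT = 44°  [same arc TG]
3. ∠CGT = 64°  [△CTG]
4. ∠TGX = 119°  [△TGX]
5. ∠CXT = 64°  [same arc CT]
6. ∠TCX = 61°  [cyclic CTGX, opposite ∠C+∠G]
7. ∠CTX = 55°  [△CTX]

∠CTX = 55°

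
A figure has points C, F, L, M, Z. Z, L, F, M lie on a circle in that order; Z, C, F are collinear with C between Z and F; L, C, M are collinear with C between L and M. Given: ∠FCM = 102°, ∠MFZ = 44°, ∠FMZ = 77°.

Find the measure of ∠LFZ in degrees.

∠LFZ = 43°

1. ∠LCZ = 102°  [vertical angles at C]
2. ∠MLZ = 44°  [same arc ZM]
3. ∠FLZ = 103°  [cyclic ZLFM, opposite ∠L+∠M]
4. ∠FZL = 34°  [△ZCL]
5. ∠LFZ = 43°  [△ZLF]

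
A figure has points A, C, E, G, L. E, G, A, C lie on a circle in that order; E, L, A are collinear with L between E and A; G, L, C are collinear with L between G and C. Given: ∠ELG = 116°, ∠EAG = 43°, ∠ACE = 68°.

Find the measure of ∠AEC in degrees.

1. ∠ALC = 116°  [vertical angles at L]
2. ∠ECG = 43°  [same arc EG]
3. ∠CLE = 64°  [linear pair at L on EA]
4. ∠AEC = 73°  [△ELC]

∠AEC = 73°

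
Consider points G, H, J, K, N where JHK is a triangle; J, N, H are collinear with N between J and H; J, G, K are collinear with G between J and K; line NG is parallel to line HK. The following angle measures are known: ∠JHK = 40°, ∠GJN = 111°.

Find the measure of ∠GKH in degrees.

∠GKH = 29°

1. ∠GNJ = 40°  [NG∥HK, corresponding at N]
2. ∠JGN = 29°  [△JNG]
3. ∠KGN = 151°  [linear pair at G on JK]
4. ∠GKH = 29°  [NG∥HK, co-interior at K–G]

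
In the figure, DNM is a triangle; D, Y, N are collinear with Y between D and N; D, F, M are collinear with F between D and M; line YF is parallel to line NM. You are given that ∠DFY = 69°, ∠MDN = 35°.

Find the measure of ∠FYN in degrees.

∠FYN = 104°

1. ∠DMN = 69°  [YF∥NM, corresponding at F]
2. ∠DNM = 76°  [△DNM]
3. ∠DYF = 76°  [YF∥NM, corresponding at Y]
4. ∠FYN = 104°  [linear pair at Y on DN]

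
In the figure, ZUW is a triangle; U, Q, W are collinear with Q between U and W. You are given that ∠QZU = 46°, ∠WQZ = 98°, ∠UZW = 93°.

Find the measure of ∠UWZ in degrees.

∠UWZ = 35°

1. ∠UQZ = 82°  [linear pair at Q on UW]
2. ∠QUZ = 52°  [△ZUQ]
3. ∠WUZ = 52°  [Q on ray UW]
4. ∠UWZ = 35°  [△ZUW]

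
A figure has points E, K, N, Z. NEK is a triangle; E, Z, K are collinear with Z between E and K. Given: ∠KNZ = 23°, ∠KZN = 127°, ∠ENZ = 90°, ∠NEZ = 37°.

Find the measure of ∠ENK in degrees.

∠ENK = 113°

1. ∠NKZ = 30°  [△NZK]
2. ∠KEN = 37°  [Z on ray EK]
3. ∠EKN = 30°  [Z on ray KE]
4. ∠ENK = 113°  [△NEK]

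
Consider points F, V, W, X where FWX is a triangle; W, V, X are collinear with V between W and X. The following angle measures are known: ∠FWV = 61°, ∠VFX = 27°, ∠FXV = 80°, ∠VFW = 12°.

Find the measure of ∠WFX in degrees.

1. ∠FWX = 61°  [V on ray WX]
2. ∠FXW = 80°  [V on ray XW]
3. ∠WFX = 39°  [△FWX]

∠WFX = 39°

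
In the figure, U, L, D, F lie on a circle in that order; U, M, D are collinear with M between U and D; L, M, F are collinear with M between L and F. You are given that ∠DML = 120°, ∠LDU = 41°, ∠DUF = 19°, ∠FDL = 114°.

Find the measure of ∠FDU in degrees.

∠FDU = 73°

1. ∠FMU = 120°  [vertical angles at M]
2. ∠DLF = 19°  [△LMD]
3. ∠DFL = 47°  [△LDF]
4. ∠DMF = 60°  [linear pair at M on UD]
5. ∠FDU = 73°  [△DMF]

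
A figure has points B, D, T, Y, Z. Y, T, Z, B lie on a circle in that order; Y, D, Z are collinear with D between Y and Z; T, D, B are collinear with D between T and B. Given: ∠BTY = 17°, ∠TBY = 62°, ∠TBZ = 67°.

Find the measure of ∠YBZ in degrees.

1. ∠TZY = 62°  [same arc YT]
2. ∠TYZ = 67°  [same arc TZ]
3. ∠YTZ = 51°  [△YTZ]
4. ∠YBZ = 129°  [cyclic YTZB, opposite ∠T+∠B]

∠YBZ = 129°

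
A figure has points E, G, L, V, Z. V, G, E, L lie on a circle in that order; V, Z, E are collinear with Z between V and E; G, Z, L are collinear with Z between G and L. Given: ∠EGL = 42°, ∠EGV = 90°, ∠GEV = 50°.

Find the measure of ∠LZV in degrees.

1. ∠EVL = 42°  [same arc EL]
2. ∠GLV = 50°  [same arc VG]
3. ∠LZV = 88°  [△VZL]

∠LZV = 88°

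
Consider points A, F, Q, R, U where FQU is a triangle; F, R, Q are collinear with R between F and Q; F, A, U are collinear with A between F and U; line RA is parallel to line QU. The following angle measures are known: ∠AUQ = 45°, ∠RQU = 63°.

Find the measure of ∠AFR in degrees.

∠AFR = 72°

1. ∠FUQ = 45°  [A on ray UF]
2. ∠FQU = 63°  [R on ray QF]
3. ∠QFU = 72°  [△FQU]
4. ∠AFR = 72°  [R on FQ, A on FU]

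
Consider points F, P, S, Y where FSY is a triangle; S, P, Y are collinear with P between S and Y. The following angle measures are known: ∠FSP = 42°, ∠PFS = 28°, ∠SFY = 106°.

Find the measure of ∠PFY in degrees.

∠PFY = 78°

1. ∠FPS = 110°  [△FSP]
2. ∠FSY = 42°  [P on ray SY]
3. ∠FYS = 32°  [△FSY]
4. ∠FPY = 70°  [linear pair at P on SY]
5. ∠FYP = 32°  [P on ray YS]
6. ∠PFY = 78°  [△FPY]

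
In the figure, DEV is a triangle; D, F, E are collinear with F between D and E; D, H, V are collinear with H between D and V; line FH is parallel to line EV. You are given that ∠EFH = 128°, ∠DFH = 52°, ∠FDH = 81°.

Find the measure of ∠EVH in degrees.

∠EVH = 47°

1. ∠DHF = 47°  [△DFH]
2. ∠FHV = 133°  [linear pair at H on DV]
3. ∠EVH = 47°  [FH∥EV, co-interior at V–H]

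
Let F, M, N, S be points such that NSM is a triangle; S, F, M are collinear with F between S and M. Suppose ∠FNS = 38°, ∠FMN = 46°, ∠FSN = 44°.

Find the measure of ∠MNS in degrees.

1. ∠NMS = 46°  [F on ray MS]
2. ∠MSN = 44°  [F on ray SM]
3. ∠MNS = 90°  [△NSM]

∠MNS = 90°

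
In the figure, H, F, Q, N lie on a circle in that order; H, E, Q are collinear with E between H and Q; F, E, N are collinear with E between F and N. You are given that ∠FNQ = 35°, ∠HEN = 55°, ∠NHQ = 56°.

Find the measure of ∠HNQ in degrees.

1. ∠NEQ = 125°  [linear pair at E on HQ]
2. ∠HQN = 20°  [△QEN]
3. ∠HNQ = 104°  [△HQN]

∠HNQ = 104°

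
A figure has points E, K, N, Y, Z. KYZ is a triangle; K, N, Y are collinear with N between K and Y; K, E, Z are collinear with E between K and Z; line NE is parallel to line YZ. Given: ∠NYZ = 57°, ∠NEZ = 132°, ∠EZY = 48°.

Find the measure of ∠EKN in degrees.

∠EKN = 75°

1. ∠KYZ = 57°  [N on ray YK]
2. ∠KEN = 48°  [linear pair at E on KZ]
3. ∠ENK = 57°  [NE∥YZ, corresponding at N]
4. ∠EKN = 75°  [△KNE]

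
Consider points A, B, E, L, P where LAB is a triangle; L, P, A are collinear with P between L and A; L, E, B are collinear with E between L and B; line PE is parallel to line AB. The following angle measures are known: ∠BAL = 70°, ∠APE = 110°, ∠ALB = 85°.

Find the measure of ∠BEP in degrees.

∠BEP = 155°

1. ∠ABL = 25°  [△LAB]
2. ∠LEP = 25°  [PE∥AB, corresponding at E]
3. ∠BEP = 155°  [linear pair at E on LB]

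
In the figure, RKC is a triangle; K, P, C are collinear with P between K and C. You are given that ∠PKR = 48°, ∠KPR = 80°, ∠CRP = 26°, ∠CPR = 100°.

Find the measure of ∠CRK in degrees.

∠CRK = 78°

1. ∠CKR = 48°  [P on ray KC]
2. ∠PCR = 54°  [△RPC]
3. ∠KCR = 54°  [P on ray CK]
4. ∠CRK = 78°  [△RKC]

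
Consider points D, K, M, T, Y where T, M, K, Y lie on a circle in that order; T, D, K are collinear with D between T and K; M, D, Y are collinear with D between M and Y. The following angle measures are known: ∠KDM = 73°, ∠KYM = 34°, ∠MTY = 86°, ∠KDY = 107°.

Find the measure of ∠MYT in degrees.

∠MYT = 55°

1. ∠MDT = 107°  [linear pair at D on TK]
2. ∠KTM = 34°  [same arc MK]
3. ∠TMY = 39°  [△TDM]
4. ∠MYT = 55°  [△TMY]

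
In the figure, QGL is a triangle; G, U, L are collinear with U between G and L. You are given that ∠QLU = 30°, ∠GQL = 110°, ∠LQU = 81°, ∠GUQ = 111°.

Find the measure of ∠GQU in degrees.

∠GQU = 29°

1. ∠GLQ = 30°  [U on ray LG]
2. ∠LGQ = 40°  [△QGL]
3. ∠QGU = 40°  [U on ray GL]
4. ∠GQU = 29°  [△QGU]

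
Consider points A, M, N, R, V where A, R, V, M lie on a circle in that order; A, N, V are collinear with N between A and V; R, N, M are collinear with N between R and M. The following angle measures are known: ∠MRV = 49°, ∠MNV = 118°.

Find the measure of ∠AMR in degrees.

1. ∠MAV = 49°  [same arc VM]
2. ∠ANM = 62°  [linear pair at N on AV]
3. ∠AMR = 69°  [△ANM]

∠AMR = 69°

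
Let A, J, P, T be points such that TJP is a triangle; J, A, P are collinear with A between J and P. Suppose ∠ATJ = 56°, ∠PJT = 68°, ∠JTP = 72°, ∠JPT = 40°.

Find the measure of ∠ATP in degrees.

∠ATP = 16°

1. ∠AJT = 68°  [A on ray JP]
2. ∠APT = 40°  [A on ray PJ]
3. ∠JAT = 56°  [△TJA]
4. ∠PAT = 124°  [linear pair at A on JP]
5. ∠ATP = 16°  [△TAP]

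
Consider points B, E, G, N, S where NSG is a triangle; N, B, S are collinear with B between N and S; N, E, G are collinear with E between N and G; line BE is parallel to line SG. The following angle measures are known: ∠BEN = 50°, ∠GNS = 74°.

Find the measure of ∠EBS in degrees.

1. ∠NGS = 50°  [BE∥SG, corresponding at E]
2. ∠GSN = 56°  [△NSG]
3. ∠EBN = 56°  [BE∥SG, corresponding at B]
4. ∠EBS = 124°  [linear pair at B on NS]

∠EBS = 124°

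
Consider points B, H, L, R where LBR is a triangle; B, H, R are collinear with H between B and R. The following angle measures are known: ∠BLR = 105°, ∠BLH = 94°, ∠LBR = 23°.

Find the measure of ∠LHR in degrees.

1. ∠HBL = 23°  [H on ray BR]
2. ∠BHL = 63°  [△LBH]
3. ∠LHR = 117°  [linear pair at H on BR]

∠LHR = 117°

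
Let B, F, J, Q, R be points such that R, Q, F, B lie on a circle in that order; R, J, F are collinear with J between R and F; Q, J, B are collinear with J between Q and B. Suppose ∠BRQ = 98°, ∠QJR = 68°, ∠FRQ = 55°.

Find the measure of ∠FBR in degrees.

1. ∠BFQ = 82°  [cyclic RQFB, opposite ∠R+∠F]
2. ∠BJF = 68°  [vertical angles at J]
3. ∠FBQ = 55°  [same arc QF]
4. ∠BQF = 43°  [△QFB]
5. ∠BFR = 57°  [△FJB]
6. ∠BRF = 43°  [same arc FB]
7. ∠FBR = 80°  [△RFB]

∠FBR = 80°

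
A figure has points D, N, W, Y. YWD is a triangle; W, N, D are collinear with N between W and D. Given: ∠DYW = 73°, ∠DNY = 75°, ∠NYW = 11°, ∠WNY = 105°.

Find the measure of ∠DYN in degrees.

∠DYN = 62°

1. ∠NWY = 64°  [△YWN]
2. ∠DWY = 64°  [N on ray WD]
3. ∠WDY = 43°  [△YWD]
4. ∠NDY = 43°  [N on ray DW]
5. ∠DYN = 62°  [△YND]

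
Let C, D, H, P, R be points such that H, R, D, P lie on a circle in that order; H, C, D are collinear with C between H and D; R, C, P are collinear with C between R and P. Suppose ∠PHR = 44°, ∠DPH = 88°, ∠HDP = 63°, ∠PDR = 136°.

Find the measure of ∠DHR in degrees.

1. ∠DHP = 29°  [△HDP]
2. ∠DRP = 29°  [same arc DP]
3. ∠DPR = 15°  [△RDP]
4. ∠DHR = 15°  [same arc RD]

∠DHR = 15°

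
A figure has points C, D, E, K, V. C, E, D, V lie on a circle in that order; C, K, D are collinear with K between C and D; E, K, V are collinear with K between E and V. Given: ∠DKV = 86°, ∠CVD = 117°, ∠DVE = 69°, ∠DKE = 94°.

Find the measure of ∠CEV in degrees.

∠CEV = 25°

1. ∠CKE = 86°  [vertical angles at K]
2. ∠DCE = 69°  [same arc ED]
3. ∠CEV = 25°  [△CKE]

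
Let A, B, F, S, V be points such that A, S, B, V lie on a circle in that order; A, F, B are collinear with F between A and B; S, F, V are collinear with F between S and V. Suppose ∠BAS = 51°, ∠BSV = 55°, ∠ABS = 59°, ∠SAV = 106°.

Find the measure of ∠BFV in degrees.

∠BFV = 114°

1. ∠BVS = 51°  [same arc SB]
2. ∠ASB = 70°  [△ASB]
3. ∠BAV = 55°  [same arc BV]
4. ∠AVB = 110°  [cyclic ASBV, opposite ∠S+∠V]
5. ∠ABV = 15°  [△ABV]
6. ∠BFV = 114°  [△BFV]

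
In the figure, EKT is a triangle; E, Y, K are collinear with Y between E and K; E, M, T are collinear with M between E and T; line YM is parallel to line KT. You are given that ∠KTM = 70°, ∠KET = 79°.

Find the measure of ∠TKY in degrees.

1. ∠ETK = 70°  [M on ray TE]
2. ∠EKT = 31°  [△EKT]
3. ∠TKY = 31°  [Y on ray KE]

∠TKY = 31°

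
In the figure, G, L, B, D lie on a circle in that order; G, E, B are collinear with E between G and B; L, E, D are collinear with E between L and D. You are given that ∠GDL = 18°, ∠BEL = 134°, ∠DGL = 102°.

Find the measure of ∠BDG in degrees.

1. ∠DLG = 60°  [△GLD]
2. ∠DEG = 134°  [vertical angles at E]
3. ∠DBG = 60°  [same arc GD]
4. ∠BGD = 28°  [△GED]
5. ∠BDG = 92°  [△GBD]

∠BDG = 92°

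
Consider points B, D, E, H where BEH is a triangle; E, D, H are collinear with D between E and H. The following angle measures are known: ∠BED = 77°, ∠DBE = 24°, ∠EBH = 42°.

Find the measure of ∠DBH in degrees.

1. ∠BDE = 79°  [△BED]
2. ∠BEH = 77°  [D on ray EH]
3. ∠BHE = 61°  [△BEH]
4. ∠BDH = 101°  [linear pair at D on EH]
5. ∠BHD = 61°  [D on ray HE]
6. ∠DBH = 18°  [△BDH]

∠DBH = 18°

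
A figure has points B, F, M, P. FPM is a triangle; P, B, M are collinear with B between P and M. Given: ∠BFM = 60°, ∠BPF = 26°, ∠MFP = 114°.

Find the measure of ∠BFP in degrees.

∠BFP = 54°

1. ∠FPM = 26°  [B on ray PM]
2. ∠FMP = 40°  [△FPM]
3. ∠BMF = 40°  [B on ray MP]
4. ∠FBM = 80°  [△FBM]
5. ∠FBP = 100°  [linear pair at B on PM]
6. ∠BFP = 54°  [△FPB]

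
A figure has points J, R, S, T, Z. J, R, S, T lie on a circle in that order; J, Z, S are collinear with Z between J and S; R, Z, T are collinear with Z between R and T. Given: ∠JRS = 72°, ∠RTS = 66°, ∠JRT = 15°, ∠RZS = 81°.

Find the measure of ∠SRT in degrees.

1. ∠JTS = 108°  [cyclic JRST, opposite ∠R+∠T]
2. ∠JST = 15°  [same arc JT]
3. ∠SJT = 57°  [△JST]
4. ∠SRT = 57°  [same arc ST]

∠SRT = 57°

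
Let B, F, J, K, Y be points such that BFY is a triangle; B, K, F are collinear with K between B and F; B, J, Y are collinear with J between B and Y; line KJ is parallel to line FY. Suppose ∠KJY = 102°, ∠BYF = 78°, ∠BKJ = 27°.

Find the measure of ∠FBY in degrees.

∠FBY = 75°

1. ∠BJK = 78°  [linear pair at J on BY]
2. ∠JBK = 75°  [△BKJ]
3. ∠FBY = 75°  [K on BF, J on BY]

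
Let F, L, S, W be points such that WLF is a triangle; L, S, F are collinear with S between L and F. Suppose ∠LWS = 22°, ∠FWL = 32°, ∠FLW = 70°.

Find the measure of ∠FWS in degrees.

1. ∠LFW = 78°  [△WLF]
2. ∠SLW = 70°  [S on ray LF]
3. ∠SFW = 78°  [S on ray FL]
4. ∠LSW = 88°  [△WLS]
5. ∠FSW = 92°  [linear pair at S on LF]
6. ∠FWS = 10°  [△WSF]

∠FWS = 10°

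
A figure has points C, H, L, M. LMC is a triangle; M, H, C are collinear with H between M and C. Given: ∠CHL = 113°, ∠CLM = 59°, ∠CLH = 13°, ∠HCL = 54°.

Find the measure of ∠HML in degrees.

1. ∠LCM = 54°  [H on ray CM]
2. ∠CML = 67°  [△LMC]
3. ∠HML = 67°  [H on ray MC]

∠HML = 67°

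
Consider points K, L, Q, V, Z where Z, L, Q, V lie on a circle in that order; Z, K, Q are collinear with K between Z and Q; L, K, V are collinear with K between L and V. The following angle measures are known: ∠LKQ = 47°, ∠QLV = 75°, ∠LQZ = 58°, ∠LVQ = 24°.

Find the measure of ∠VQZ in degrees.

∠VQZ = 23°

1. ∠VKZ = 47°  [vertical angles at K]
2. ∠QKV = 133°  [linear pair at K on ZQ]
3. ∠VQZ = 23°  [△QKV]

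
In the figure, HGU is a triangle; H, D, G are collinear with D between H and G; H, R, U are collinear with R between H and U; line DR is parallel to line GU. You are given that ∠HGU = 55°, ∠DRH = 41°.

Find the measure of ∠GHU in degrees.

1. ∠HDR = 55°  [DR∥GU, corresponding at D]
2. ∠DHR = 84°  [△HDR]
3. ∠GHU = 84°  [D on HG, R on HU]

∠GHU = 84°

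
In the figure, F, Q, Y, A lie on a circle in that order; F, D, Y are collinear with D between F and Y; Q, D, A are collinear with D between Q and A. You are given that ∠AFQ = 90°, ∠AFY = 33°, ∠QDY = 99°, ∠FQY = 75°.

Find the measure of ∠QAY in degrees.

1. ∠AYQ = 90°  [cyclic FQYA, opposite ∠F+∠Y]
2. ∠AQY = 33°  [same arc YA]
3. ∠QAY = 57°  [△QYA]

∠QAY = 57°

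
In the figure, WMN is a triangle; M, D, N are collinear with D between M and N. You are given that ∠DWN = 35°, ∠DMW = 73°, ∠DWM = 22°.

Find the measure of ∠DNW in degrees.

∠DNW = 50°

1. ∠MDW = 85°  [△WMD]
2. ∠NDW = 95°  [linear pair at D on MN]
3. ∠DNW = 50°  [△WDN]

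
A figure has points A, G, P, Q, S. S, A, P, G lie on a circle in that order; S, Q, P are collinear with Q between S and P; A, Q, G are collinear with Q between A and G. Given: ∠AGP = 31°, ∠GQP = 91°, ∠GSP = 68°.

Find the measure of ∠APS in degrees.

1. ∠AQS = 91°  [vertical angles at Q]
2. ∠GAP = 68°  [same arc PG]
3. ∠AQP = 89°  [linear pair at Q on SP]
4. ∠APS = 23°  [△AQP]

∠APS = 23°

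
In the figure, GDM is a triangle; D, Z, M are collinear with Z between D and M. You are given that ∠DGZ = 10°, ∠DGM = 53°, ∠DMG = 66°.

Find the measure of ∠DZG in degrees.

1. ∠GDM = 61°  [△GDM]
2. ∠GDZ = 61°  [Z on ray DM]
3. ∠DZG = 109°  [△GDZ]

∠DZG = 109°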